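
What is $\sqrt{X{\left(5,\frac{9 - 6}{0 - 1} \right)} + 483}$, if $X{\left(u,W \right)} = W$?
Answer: $4 \sqrt{30} \approx 21.909$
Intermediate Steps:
$\sqrt{X{\left(5,\frac{9 - 6}{0 - 1} \right)} + 483} = \sqrt{\frac{9 - 6}{0 - 1} + 483} = \sqrt{\frac{3}{-1} + 483} = \sqrt{3 \left(-1\right) + 483} = \sqrt{-3 + 483} = \sqrt{480} = 4 \sqrt{30}$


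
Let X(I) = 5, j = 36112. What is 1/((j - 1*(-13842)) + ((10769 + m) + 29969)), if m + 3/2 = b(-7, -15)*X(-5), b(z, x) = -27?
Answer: 2/181111 ≈ 1.1043e-5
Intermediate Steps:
m = -273/2 (m = -3/2 - 27*5 = -3/2 - 135 = -273/2 ≈ -136.50)
1/((j - 1*(-13842)) + ((10769 + m) + 29969)) = 1/((36112 - 1*(-13842)) + ((10769 - 273/2) + 29969)) = 1/((36112 + 13842) + (21265/2 + 29969)) = 1/(49954 + 81203/2) = 1/(181111/2) = 2/181111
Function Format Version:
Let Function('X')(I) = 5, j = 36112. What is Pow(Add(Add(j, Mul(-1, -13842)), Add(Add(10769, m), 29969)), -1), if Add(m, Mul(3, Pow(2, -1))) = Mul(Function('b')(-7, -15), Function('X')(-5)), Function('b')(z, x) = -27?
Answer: Rational(2, 181111) ≈ 1.1043e-5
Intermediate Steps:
m = Rational(-273, 2) (m = Add(Rational(-3, 2), Mul(-27, 5)) = Add(Rational(-3, 2), -135) = Rational(-273, 2) ≈ -136.50)
Pow(Add(Add(j, Mul(-1, -13842)), Add(Add(10769, m), 29969)), -1) = Pow(Add(Add(36112, Mul(-1, -13842)), Add(Add(10769, Rational(-273, 2)), 29969)), -1) = Pow(Add(Add(36112, 13842), Add(Rational(21265, 2), 29969)), -1) = Pow(Add(49954, Rational(81203, 2)), -1) = Pow(Rational(181111, 2), -1) = Rational(2, 181111)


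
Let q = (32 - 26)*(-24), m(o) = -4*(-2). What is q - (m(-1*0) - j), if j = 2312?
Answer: 2160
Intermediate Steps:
m(o) = 8
q = -144 (q = 6*(-24) = -144)
q - (m(-1*0) - j) = -144 - (8 - 1*2312) = -144 - (8 - 2312) = -144 - 1*(-2304) = -144 + 2304 = 2160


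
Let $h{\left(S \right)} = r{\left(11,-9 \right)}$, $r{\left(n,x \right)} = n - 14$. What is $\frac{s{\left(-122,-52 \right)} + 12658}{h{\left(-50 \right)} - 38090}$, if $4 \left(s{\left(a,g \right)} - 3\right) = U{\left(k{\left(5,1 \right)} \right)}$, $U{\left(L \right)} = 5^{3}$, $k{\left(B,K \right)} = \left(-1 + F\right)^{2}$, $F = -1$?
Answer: $- \frac{50769}{152372} \approx -0.33319$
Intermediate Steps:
$r{\left(n,x \right)} = -14 + n$
$k{\left(B,K \right)} = 4$ ($k{\left(B,K \right)} = \left(-1 - 1\right)^{2} = \left(-2\right)^{2} = 4$)
$U{\left(L \right)} = 125$
$h{\left(S \right)} = -3$ ($h{\left(S \right)} = -14 + 11 = -3$)
$s{\left(a,g \right)} = \frac{137}{4}$ ($s{\left(a,g \right)} = 3 + \frac{1}{4} \cdot 125 = 3 + \frac{125}{4} = \frac{137}{4}$)
$\frac{s{\left(-122,-52 \right)} + 12658}{h{\left(-50 \right)} - 38090} = \frac{\frac{137}{4} + 12658}{-3 - 38090} = \frac{50769}{4 \left(-38093\right)} = \frac{50769}{4} \left(- \frac{1}{38093}\right) = - \frac{50769}{152372}$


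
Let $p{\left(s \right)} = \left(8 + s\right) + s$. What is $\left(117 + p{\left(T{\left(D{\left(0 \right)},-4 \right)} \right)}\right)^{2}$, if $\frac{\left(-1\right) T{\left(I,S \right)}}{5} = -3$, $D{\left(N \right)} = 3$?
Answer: $24025$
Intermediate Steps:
$T{\left(I,S \right)} = 15$ ($T{\left(I,S \right)} = \left(-5\right) \left(-3\right) = 15$)
$p{\left(s \right)} = 8 + 2 s$
$\left(117 + p{\left(T{\left(D{\left(0 \right)},-4 \right)} \right)}\right)^{2} = \left(117 + \left(8 + 2 \cdot 15\right)\right)^{2} = \left(117 + \left(8 + 30\right)\right)^{2} = \left(117 + 38\right)^{2} = 155^{2} = 24025$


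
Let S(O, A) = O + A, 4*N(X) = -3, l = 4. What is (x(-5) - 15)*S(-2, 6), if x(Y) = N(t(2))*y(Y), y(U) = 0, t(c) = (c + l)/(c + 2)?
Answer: -60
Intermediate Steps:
t(c) = (4 + c)/(2 + c) (t(c) = (c + 4)/(c + 2) = (4 + c)/(2 + c))
N(X) = -3/4 (N(X) = (1/4)*(-3) = -3/4)
x(Y) = 0 (x(Y) = -3/4*0 = 0)
S(O, A) = A + O
(x(-5) - 15)*S(-2, 6) = (0 - 15)*(6 - 2) = -15*4 = -60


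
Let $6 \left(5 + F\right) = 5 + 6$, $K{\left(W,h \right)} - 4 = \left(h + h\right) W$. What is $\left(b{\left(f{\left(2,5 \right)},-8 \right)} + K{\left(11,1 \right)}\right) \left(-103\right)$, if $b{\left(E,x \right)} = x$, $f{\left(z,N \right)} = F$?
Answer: $-1854$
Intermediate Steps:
$K{\left(W,h \right)} = 4 + 2 W h$ ($K{\left(W,h \right)} = 4 + \left(h + h\right) W = 4 + 2 h W = 4 + 2 W h$)
$F = - \frac{19}{6}$ ($F = -5 + \frac{5 + 6}{6} = -5 + \frac{1}{6} \cdot 11 = -5 + \frac{11}{6} = - \frac{19}{6} \approx -3.1667$)
$f{\left(z,N \right)} = - \frac{19}{6}$
$\left(b{\left(f{\left(2,5 \right)},-8 \right)} + K{\left(11,1 \right)}\right) \left(-103\right) = \left(-8 + \left(4 + 2 \cdot 11 \cdot 1\right)\right) \left(-103\right) = \left(-8 + \left(4 + 22\right)\right) \left(-103\right) = \left(-8 + 26\right) \left(-103\right) = 18 \left(-103\right) = -1854$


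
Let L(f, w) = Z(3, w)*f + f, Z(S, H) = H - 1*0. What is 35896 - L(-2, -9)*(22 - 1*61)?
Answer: 36520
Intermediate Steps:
Z(S, H) = H (Z(S, H) = H + 0 = H)
L(f, w) = f + f*w (L(f, w) = w*f + f = f*w + f = f + f*w)
35896 - L(-2, -9)*(22 - 1*61) = 35896 - (-2*(1 - 9))*(22 - 1*61) = 35896 - (-2*(-8))*(22 - 61) = 35896 - 16*(-39) = 35896 - 1*(-624) = 35896 + 624 = 36520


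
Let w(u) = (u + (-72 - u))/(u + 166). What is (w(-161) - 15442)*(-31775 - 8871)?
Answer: 3141204172/5 ≈ 6.2824e+8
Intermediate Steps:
w(u) = -72/(166 + u)
(w(-161) - 15442)*(-31775 - 8871) = (-72/(166 - 161) - 15442)*(-31775 - 8871) = (-72/5 - 15442)*(-40646) = -77282/5*(-40646) = 3141204172/5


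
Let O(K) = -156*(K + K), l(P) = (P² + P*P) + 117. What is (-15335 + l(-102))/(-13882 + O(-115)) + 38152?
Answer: 419636643/10999 ≈ 38152.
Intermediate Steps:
l(P) = 117 + 2*P² (l(P) = (P² + P²) + 117 = 2*P² + 117 = 117 + 2*P²)
O(K) = -312*K
(-15335 + l(-102))/(-13882 + O(-115)) + 38152 = (-15335 + (117 + 2*(-102)²))/(-13882 - 312*(-115)) + 38152 = (-15335 + (117 + 2*10404))/(-13882 + 35880) + 38152 = (-15335 + (117 + 20808))/21998 + 38152 = (-15335 + 20925)*(1/21998) + 38152 = 5590*(1/21998) + 38152 = 2795/10999 + 38152 = 419636643/10999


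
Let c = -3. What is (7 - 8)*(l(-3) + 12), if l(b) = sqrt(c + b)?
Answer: -12 - I*sqrt(6) ≈ -12.0 - 2.4495*I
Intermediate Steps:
l(b) = sqrt(-3 + b)
(7 - 8)*(l(-3) + 12) = (7 - 8)*(sqrt(-3 - 3) + 12) = -(sqrt(-6) + 12) = -(I*sqrt(6) + 12) = -(12 + I*sqrt(6)) = -12 - I*sqrt(6)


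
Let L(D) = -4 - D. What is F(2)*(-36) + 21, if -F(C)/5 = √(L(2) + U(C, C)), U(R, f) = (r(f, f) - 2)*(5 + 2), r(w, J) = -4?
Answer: 21 + 720*I*√3 ≈ 21.0 + 1247.1*I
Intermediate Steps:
U(R, f) = -42 (U(R, f) = (-4 - 2)*(5 + 2) = -6*7 = -42)
F(C) = -20*I*√3 (F(C) = -5*√((-4 - 1*2) - 42) = -5*√((-4 - 2) - 42) = -5*√(-6 - 42) = -20*I*√3)
F(2)*(-36) + 21 = -20*I*√3*(-36) + 21 = 720*I*√3 + 21 = 21 + 720*I*√3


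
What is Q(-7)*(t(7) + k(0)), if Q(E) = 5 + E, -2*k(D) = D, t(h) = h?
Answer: -14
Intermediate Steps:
k(D) = -D/2
Q(-7)*(t(7) + k(0)) = (5 - 7)*(7 - ½*0) = -2*(7 + 0) = -2*7 = -14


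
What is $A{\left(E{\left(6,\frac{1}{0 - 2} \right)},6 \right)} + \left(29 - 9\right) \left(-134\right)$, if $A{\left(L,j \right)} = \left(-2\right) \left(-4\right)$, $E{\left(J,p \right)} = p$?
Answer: $-2672$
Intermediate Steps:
$A{\left(L,j \right)} = 8$
$A{\left(E{\left(6,\frac{1}{0 - 2} \right)},6 \right)} + \left(29 - 9\right) \left(-134\right) = 8 + \left(29 - 9\right) \left(-134\right) = 8 + 20 \left(-134\right) = 8 - 2680 = -2672$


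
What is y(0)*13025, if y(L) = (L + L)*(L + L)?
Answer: 0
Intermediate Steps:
y(L) = 4*L**2 (y(L) = (2*L)*(2*L) = 4*L**2)
y(0)*13025 = (4*0**2)*13025 = (4*0)*13025 = 0*13025 = 0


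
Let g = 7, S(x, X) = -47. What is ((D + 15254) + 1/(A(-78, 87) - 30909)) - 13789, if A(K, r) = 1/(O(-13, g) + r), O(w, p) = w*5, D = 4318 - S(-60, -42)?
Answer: 3964382488/679997 ≈ 5830.0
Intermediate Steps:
D = 4365 (D = 4318 - 1*(-47) = 4318 + 47 = 4365)
O(w, p) = 5*w
A(K, r) = 1/(-65 + r) (A(K, r) = 1/(5*(-13) + r) = 1/(-65 + r))
((D + 15254) + 1/(A(-78, 87) - 30909)) - 13789 = ((4365 + 15254) + 1/(1/(-65 + 87) - 30909)) - 13789 = (19619 + 1/(1/22 - 30909)) - 13789 = (19619 + 1/(-679997/22)) - 13789 = (19619 - 22/679997) - 13789 = 13340861121/679997 - 13789 = 3964382488/679997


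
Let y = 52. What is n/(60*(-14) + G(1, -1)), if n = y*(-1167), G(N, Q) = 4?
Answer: 15171/209 ≈ 72.589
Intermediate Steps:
n = -60684 (n = 52*(-1167) = -60684)
n/(60*(-14) + G(1, -1)) = -60684/(60*(-14) + 4) = -60684/(-840 + 4) = -60684/(-836) = -60684*(-1/836) = 15171/209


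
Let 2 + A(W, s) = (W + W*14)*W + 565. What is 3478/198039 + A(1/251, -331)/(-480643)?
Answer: 391605267812/23891700828327 ≈ 0.016391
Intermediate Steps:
A(W, s) = 563 + 15*W² (A(W, s) = -2 + ((W + W*14)*W + 565) = -2 + ((W + 14*W)*W + 565) = -2 + ((15*W)*W + 565) = -2 + (15*W² + 565) = -2 + (565 + 15*W²) = 563 + 15*W²)
3478/198039 + A(1/251, -331)/(-480643) = 3478/198039 + (563 + 15*(1/251)²)/(-480643) = 3478*(1/198039) + (563 + 15*(1/251)²)*(-1/480643) = 3478/198039 + (563 + 15*(1/63001))*(-1/480643) = 3478/198039 + (563 + 15/63001)*(-1/480643) = 3478/198039 + (35469578/63001)*(-1/480643) = 3478/198039 - 35469578/30280989643 = 391605267812/23891700828327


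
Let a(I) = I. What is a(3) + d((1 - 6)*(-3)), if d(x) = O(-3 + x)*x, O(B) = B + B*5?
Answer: 1083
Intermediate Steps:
O(B) = 6*B (O(B) = B + 5*B = 6*B)
d(x) = x*(-18 + 6*x) (d(x) = (6*(-3 + x))*x = (-18 + 6*x)*x = x*(-18 + 6*x))
a(3) + d((1 - 6)*(-3)) = 3 + 6*((1 - 6)*(-3))*(-3 + (1 - 6)*(-3)) = 3 + 6*(-5*(-3))*(-3 - 5*(-3)) = 3 + 6*15*(-3 + 15) = 3 + 6*15*12 = 3 + 1080 = 1083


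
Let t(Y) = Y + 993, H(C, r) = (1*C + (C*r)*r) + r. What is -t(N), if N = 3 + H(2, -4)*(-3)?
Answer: -906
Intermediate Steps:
H(C, r) = C + r + C*r**2 (H(C, r) = (C + C*r**2) + r = C + r + C*r**2)
N = -87 (N = 3 + (2 - 4 + 2*(-4)**2)*(-3) = 3 + (2 - 4 + 2*16)*(-3) = 3 + (2 - 4 + 32)*(-3) = 3 + 30*(-3) = 3 - 90 = -87)
t(Y) = 993 + Y
-t(N) = -(993 - 87) = -1*906 = -906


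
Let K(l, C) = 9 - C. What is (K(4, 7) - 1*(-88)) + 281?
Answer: 371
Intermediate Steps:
(K(4, 7) - 1*(-88)) + 281 = ((9 - 1*7) - 1*(-88)) + 281 = ((9 - 7) + 88) + 281 = (2 + 88) + 281 = 90 + 281 = 371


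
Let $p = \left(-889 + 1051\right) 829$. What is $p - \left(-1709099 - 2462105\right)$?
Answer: $4305502$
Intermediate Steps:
$p = 134298$ ($p = 162 \cdot 829 = 134298$)
$p - \left(-1709099 - 2462105\right) = 134298 - \left(-1709099 - 2462105\right) = 134298 - -4171204 = 134298 + 4171204 = 4305502$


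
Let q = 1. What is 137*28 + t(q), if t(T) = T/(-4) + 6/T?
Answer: 15367/4 ≈ 3841.8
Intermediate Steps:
t(T) = 6/T - T/4 (t(T) = T*(-¼) + 6/T = -T/4 + 6/T = 6/T - T/4)
137*28 + t(q) = 137*28 + (6/1 - ¼*1) = 3836 + (6*1 - ¼) = 3836 + (6 - ¼) = 3836 + 23/4 = 15367/4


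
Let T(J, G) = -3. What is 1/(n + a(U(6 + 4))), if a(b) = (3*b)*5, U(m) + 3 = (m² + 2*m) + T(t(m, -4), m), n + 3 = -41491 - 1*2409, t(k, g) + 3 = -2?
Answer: -1/42193 ≈ -2.3701e-5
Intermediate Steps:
t(k, g) = -5 (t(k, g) = -3 - 2 = -5)
n = -43903 (n = -3 + (-41491 - 1*2409) = -3 + (-41491 - 2409) = -3 - 43900 = -43903)
U(m) = -6 + m² + 2*m (U(m) = -3 + ((m² + 2*m) - 3) = -3 + (-3 + m² + 2*m) = -6 + m² + 2*m)
a(b) = 15*b
1/(n + a(U(6 + 4))) = 1/(-43903 + 15*(-6 + (6 + 4)² + 2*(6 + 4))) = 1/(-43903 + 15*(-6 + 10² + 2*10)) = 1/(-43903 + 15*(-6 + 100 + 20)) = 1/(-43903 + 15*114) = 1/(-43903 + 1710) = 1/(-42193) = -1/42193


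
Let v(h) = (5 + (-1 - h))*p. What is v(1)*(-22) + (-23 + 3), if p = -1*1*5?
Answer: 310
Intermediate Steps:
p = -5 (p = -1*5 = -5)
v(h) = -20 + 5*h (v(h) = (5 + (-1 - h))*(-5) = (4 - h)*(-5) = -20 + 5*h)
v(1)*(-22) + (-23 + 3) = (-20 + 5*1)*(-22) + (-23 + 3) = (-20 + 5)*(-22) - 20 = -15*(-22) - 20 = 330 - 20 = 310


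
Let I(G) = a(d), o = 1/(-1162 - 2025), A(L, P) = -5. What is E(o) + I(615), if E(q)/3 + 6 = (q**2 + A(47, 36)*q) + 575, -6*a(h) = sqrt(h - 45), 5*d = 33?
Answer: 17337993891/10156969 - 4*I*sqrt(15)/15 ≈ 1707.0 - 1.0328*I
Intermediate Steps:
d = 33/5 (d = (1/5)*33 = 33/5 ≈ 6.6000)
a(h) = -sqrt(-45 + h)/6 (a(h) = -sqrt(h - 45)/6 = -sqrt(-45 + h)/6)
o = -1/3187 (o = 1/(-3187) = -1/3187 ≈ -0.00031377)
I(G) = -4*I*sqrt(15)/15 (I(G) = -sqrt(-45 + 33/5)/6 = -4*I*sqrt(15)/15)
E(q) = 1707 - 15*q + 3*q**2 (E(q) = -18 + 3*((q**2 - 5*q) + 575) = -18 + 3*(575 + q**2 - 5*q) = -18 + (1725 - 15*q + 3*q**2) = 1707 - 15*q + 3*q**2)
E(o) + I(615) = (1707 - 15*(-1/3187) + 3*(-1/3187)**2) - 4*I*sqrt(15)/15 = (1707 + 15/3187 + 3*(1/10156969)) - 4*I*sqrt(15)/15 = (1707 + 15/3187 + 3/10156969) - 4*I*sqrt(15)/15 = 17337993891/10156969 - 4*I*sqrt(15)/15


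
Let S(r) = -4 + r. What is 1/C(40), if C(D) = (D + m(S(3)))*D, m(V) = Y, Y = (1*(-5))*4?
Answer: 1/800 ≈ 0.0012500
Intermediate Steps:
Y = -20 (Y = -5*4 = -20)
m(V) = -20
C(D) = D*(-20 + D) (C(D) = (D - 20)*D = (-20 + D)*D = D*(-20 + D))
1/C(40) = 1/(40*(-20 + 40)) = 1/(40*20) = 1/800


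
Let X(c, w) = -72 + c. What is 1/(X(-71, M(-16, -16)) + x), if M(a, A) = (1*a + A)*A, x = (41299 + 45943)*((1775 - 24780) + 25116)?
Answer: 1/184167719 ≈ 5.4298e-9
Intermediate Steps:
x = 184167862 (x = 87242*(-23005 + 25116) = 87242*2111 = 184167862)
M(a, A) = A*(A + a) (M(a, A) = (a + A)*A = (A + a)*A = A*(A + a))
1/(X(-71, M(-16, -16)) + x) = 1/((-72 - 71) + 184167862) = 1/(-143 + 184167862) = 1/184167719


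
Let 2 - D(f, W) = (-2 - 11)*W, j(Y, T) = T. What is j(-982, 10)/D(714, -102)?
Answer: -5/662 ≈ -0.0075529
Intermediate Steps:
D(f, W) = 2 + 13*W (D(f, W) = 2 - (-2 - 11)*W = 2 - (-13)*W = 2 + 13*W)
j(-982, 10)/D(714, -102) = 10/(2 + 13*(-102)) = 10/(2 - 1326) = 10/(-1324) = 10*(-1/1324) = -5/662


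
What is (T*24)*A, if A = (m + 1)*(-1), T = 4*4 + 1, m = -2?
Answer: 408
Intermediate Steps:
T = 17 (T = 16 + 1 = 17)
A = 1 (A = (-2 + 1)*(-1) = -1*(-1) = 1)
(T*24)*A = (17*24)*1 = 408*1 = 408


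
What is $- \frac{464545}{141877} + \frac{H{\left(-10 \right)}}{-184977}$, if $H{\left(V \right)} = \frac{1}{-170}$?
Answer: $- \frac{14608123737173}{4461476910930} \approx -3.2743$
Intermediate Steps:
$H{\left(V \right)} = - \frac{1}{170}$
$- \frac{464545}{141877} + \frac{H{\left(-10 \right)}}{-184977} = - \frac{464545}{141877} - \frac{1}{170 \left(-184977\right)} = \left(-464545\right) \frac{1}{141877} - - \frac{1}{31446090} = - \frac{464545}{141877} + \frac{1}{31446090} = - \frac{14608123737173}{4461476910930}$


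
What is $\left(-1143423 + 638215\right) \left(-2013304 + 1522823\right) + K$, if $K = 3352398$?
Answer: $247798277446$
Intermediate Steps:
$\left(-1143423 + 638215\right) \left(-2013304 + 1522823\right) + K = \left(-1143423 + 638215\right) \left(-2013304 + 1522823\right) + 3352398 = \left(-505208\right) \left(-490481\right) + 3352398 = 247794925048 + 3352398 = 247798277446$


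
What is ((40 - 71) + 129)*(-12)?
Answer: -1176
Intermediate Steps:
((40 - 71) + 129)*(-12) = (-31 + 129)*(-12) = 98*(-12) = -1176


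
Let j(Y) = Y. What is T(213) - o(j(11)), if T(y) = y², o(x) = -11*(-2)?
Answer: 45347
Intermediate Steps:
o(x) = 22
T(213) - o(j(11)) = 213² - 1*22 = 45369 - 22 = 45347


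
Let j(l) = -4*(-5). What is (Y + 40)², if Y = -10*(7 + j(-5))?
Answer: 52900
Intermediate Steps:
j(l) = 20
Y = -270 (Y = -10*(7 + 20) = -10*27 = -270)
(Y + 40)² = (-270 + 40)² = (-230)² = 52900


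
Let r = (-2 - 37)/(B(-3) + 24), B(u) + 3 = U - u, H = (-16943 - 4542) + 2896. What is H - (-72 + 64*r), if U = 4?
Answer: -128995/7 ≈ -18428.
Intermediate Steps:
H = -18589 (H = -21485 + 2896 = -18589)
B(u) = 1 - u (B(u) = -3 + (4 - u) = 1 - u)
r = -39/28 (r = (-2 - 37)/((1 - 1*(-3)) + 24) = -39/((1 + 3) + 24) = -39/(4 + 24) = -39/28 ≈ -1.3929)
H - (-72 + 64*r) = -18589 - (-72 + 64*(-39/28)) = -18589 - (-72 - 624/7) = -18589 - 1*(-1128/7) = -18589 + 1128/7 = -128995/7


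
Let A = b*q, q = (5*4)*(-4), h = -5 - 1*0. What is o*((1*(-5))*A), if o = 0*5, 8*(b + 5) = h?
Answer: 0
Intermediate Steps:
h = -5 (h = -5 + 0 = -5)
b = -45/8 (b = -5 + (⅛)*(-5) = -5 - 5/8 = -45/8 ≈ -5.6250)
q = -80 (q = 20*(-4) = -80)
o = 0
A = 450 (A = -45/8*(-80) = 450)
o*((1*(-5))*A) = 0*((1*(-5))*450) = 0*(-5*450) = 0*(-2250) = 0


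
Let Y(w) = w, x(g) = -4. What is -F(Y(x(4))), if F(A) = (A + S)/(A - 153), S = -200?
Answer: -204/157 ≈ -1.2994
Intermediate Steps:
F(A) = (-200 + A)/(-153 + A) (F(A) = (A - 200)/(A - 153) = (-200 + A)/(-153 + A))
-F(Y(x(4))) = -(-200 - 4)/(-153 - 4) = -(-204)/(-157) = -(-1)*(-204)/157 = -1*204/157 = -204/157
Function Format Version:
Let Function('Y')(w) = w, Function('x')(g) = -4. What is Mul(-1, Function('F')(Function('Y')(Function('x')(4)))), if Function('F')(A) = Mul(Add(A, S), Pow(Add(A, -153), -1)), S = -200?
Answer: Rational(-204, 157) ≈ -1.2994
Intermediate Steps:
Function('F')(A) = Mul(Pow(Add(-153, A), -1), Add(-200, A)) (Function('F')(A) = Mul(Add(A, -200), Pow(Add(A, -153), -1)) = Mul(Add(-200, A), Pow(Add(-153, A), -1)) = Mul(Pow(Add(-153, A), -1), Add(-200, A)))
Mul(-1, Function('F')(Function('Y')(Function('x')(4)))) = Mul(-1, Mul(Pow(Add(-153, -4), -1), Add(-200, -4))) = Mul(-1, Mul(Pow(-157, -1), -204)) = Mul(-1, Mul(Rational(-1, 157), -204)) = Mul(-1, Rational(204, 157)) = Rational(-204, 157)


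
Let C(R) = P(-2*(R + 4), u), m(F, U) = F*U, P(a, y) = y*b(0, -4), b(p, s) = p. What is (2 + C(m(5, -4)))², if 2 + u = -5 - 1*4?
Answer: 4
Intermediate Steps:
u = -11 (u = -2 + (-5 - 1*4) = -2 + (-5 - 4) = -2 - 9 = -11)
P(a, y) = 0 (P(a, y) = y*0 = 0)
C(R) = 0
(2 + C(m(5, -4)))² = (2 + 0)² = 2² = 4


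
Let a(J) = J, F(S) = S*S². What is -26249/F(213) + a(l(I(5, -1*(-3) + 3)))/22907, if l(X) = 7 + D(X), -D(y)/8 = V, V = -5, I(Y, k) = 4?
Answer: -147096784/221364016479 ≈ -0.00066450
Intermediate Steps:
D(y) = 40 (D(y) = -8*(-5) = 40)
F(S) = S³
l(X) = 47 (l(X) = 7 + 40 = 47)
-26249/F(213) + a(l(I(5, -1*(-3) + 3)))/22907 = -26249/(213³) + 47/22907 = -26249/9663597 + 47*(1/22907) = -26249*1/9663597 + 47/22907 = -26249/9663597 + 47/22907 = -147096784/221364016479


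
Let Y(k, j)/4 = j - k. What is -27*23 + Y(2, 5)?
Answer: -609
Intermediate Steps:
Y(k, j) = -4*k + 4*j (Y(k, j) = 4*(j - k) = -4*k + 4*j)
-27*23 + Y(2, 5) = -27*23 + (-4*2 + 4*5) = -621 + (-8 + 20) = -621 + 12 = -609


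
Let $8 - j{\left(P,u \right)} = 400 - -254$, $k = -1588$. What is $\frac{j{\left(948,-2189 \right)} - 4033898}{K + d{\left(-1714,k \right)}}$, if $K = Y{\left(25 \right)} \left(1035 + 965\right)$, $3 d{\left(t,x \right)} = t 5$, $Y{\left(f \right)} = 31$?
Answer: $- \frac{6051816}{88715} \approx -68.216$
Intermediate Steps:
$j{\left(P,u \right)} = -646$ ($j{\left(P,u \right)} = 8 - \left(400 - -254\right) = 8 - \left(400 + 254\right) = 8 - 654 = -646$)
$d{\left(t,x \right)} = \frac{5 t}{3}$ ($d{\left(t,x \right)} = \frac{t 5}{3} = \frac{5 t}{3}$)
$K = 62000$ ($K = 31 \left(1035 + 965\right) = 31 \cdot 2000 = 62000$)
$\frac{j{\left(948,-2189 \right)} - 4033898}{K + d{\left(-1714,k \right)}} = \frac{-646 - 4033898}{62000 + \frac{5}{3} \left(-1714\right)} = - \frac{4034544}{62000 - \frac{8570}{3}} = - \frac{4034544}{\frac{177430}{3}} = \left(-4034544\right) \frac{3}{177430} = - \frac{6051816}{88715}$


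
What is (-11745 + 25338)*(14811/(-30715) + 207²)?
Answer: 17889641600832/30715 ≈ 5.8244e+8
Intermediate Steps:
(-11745 + 25338)*(14811/(-30715) + 207²) = 13593*(14811*(-1/30715) + 42849) = 13593*(-14811/30715 + 42849) = 13593*(1316092224/30715) = 17889641600832/30715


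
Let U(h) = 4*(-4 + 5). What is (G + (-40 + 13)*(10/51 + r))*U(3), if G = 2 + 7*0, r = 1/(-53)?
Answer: -10036/901 ≈ -11.139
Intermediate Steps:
r = -1/53 ≈ -0.018868
G = 2 (G = 2 + 0 = 2)
U(h) = 4 (U(h) = 4*1 = 4)
(G + (-40 + 13)*(10/51 + r))*U(3) = (2 + (-40 + 13)*(10/51 - 1/53))*4 = (2 - 27*(10*(1/51) - 1/53))*4 = (2 - 27*(10/51 - 1/53))*4 = (2 - 27*479/2703)*4 = (2 - 4311/901)*4 = -2509/901*4 = -10036/901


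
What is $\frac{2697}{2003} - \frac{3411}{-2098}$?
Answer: $\frac{12490539}{4202294} \approx 2.9723$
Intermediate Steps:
$\frac{2697}{2003} - \frac{3411}{-2098} = 2697 \cdot \frac{1}{2003} - - \frac{3411}{2098} = \frac{2697}{2003} + \frac{3411}{2098} = \frac{12490539}{4202294}$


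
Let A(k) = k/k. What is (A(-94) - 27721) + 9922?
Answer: -17798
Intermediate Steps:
A(k) = 1
(A(-94) - 27721) + 9922 = (1 - 27721) + 9922 = -27720 + 9922 = -17798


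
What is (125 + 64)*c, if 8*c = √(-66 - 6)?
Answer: 567*I*√2/4 ≈ 200.46*I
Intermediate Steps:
c = 3*I*√2/4 (c = √(-66 - 6)/8 = √(-72)/8 = (6*I*√2)/8 = 3*I*√2/4 ≈ 1.0607*I)
(125 + 64)*c = (125 + 64)*(3*I*√2/4) = 189*(3*I*√2/4) = 567*I*√2/4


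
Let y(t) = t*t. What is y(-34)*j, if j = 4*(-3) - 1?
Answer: -15028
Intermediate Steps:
y(t) = t²
j = -13 (j = -12 - 1 = -13)
y(-34)*j = (-34)²*(-13) = 1156*(-13) = -15028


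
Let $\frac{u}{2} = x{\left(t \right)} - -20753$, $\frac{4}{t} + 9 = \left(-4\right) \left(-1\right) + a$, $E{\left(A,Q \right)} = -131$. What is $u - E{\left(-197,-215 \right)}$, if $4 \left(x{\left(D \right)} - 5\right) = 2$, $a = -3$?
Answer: $41648$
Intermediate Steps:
$t = - \frac{1}{2}$ ($t = \frac{4}{-9 - -1} = \frac{4}{-9 + \left(4 - 3\right)} = \frac{4}{-9 + 1} = \frac{4}{-8} = 4 \left(- \frac{1}{8}\right) = - \frac{1}{2} \approx -0.5$)
$x{\left(D \right)} = \frac{11}{2}$ ($x{\left(D \right)} = 5 + \frac{1}{4} \cdot 2 = 5 + \frac{1}{2} = \frac{11}{2}$)
$u = 41517$ ($u = 2 \left(\frac{11}{2} - -20753\right) = 2 \left(\frac{11}{2} + 20753\right) = 2 \cdot \frac{41517}{2} = 41517$)
$u - E{\left(-197,-215 \right)} = 41517 - -131 = 41517 + 131 = 41648$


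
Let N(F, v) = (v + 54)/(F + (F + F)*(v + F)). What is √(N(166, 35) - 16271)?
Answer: 3*I*√8090921144618/66898 ≈ 127.56*I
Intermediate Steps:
N(F, v) = (54 + v)/(F + 2*F*(F + v)) (N(F, v) = (54 + v)/(F + (2*F)*(F + v)) = (54 + v)/(F + 2*F*(F + v)))
√(N(166, 35) - 16271) = √((54 + 35)/(166*(1 + 2*166 + 2*35)) - 16271) = √((1/166)*89/(1 + 332 + 70) - 16271) = √((1/166)*89/403 - 16271) = √((1/166)*(1/403)*89 - 16271) = √(89/66898 - 16271) = √(-1088497269/66898) = 3*I*√8090921144618/66898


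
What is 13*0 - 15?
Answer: -15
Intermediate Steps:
13*0 - 15 = 0 - 15 = -15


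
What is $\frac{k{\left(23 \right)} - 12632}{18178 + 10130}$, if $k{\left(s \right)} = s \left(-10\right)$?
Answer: $- \frac{6431}{14154} \approx -0.45436$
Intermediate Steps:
$k{\left(s \right)} = - 10 s$
$\frac{k{\left(23 \right)} - 12632}{18178 + 10130} = \frac{\left(-10\right) 23 - 12632}{18178 + 10130} = \frac{-230 - 12632}{28308} = \left(-12862\right) \frac{1}{28308} = - \frac{6431}{14154}$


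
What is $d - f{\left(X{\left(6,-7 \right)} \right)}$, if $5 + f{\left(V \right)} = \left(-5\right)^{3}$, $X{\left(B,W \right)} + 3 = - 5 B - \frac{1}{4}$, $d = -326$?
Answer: $-196$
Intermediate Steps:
$X{\left(B,W \right)} = - \frac{13}{4} - 5 B$ ($X{\left(B,W \right)} = -3 - \left(\frac{1}{4} + 5 B\right) = - \frac{13}{4} - 5 B$)
$f{\left(V \right)} = -130$ ($f{\left(V \right)} = -5 + \left(-5\right)^{3} = -5 - 125 = -130$)
$d - f{\left(X{\left(6,-7 \right)} \right)} = -326 - -130 = -326 + 130 = -196$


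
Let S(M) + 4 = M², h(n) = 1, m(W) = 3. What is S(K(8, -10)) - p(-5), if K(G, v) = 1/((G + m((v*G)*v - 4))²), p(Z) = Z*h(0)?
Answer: 14642/14641 ≈ 1.0001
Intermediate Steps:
p(Z) = Z (p(Z) = Z*1 = Z)
K(G, v) = (3 + G)⁻² (K(G, v) = 1/((G + 3)²) = 1/((3 + G)²) = (3 + G)⁻²)
S(M) = -4 + M²
S(K(8, -10)) - p(-5) = (-4 + ((3 + 8)⁻²)²) - 1*(-5) = (-4 + (11⁻²)²) + 5 = (-4 + (1/121)²) + 5 = (-4 + 1/14641) + 5 = -58563/14641 + 5 = 14642/14641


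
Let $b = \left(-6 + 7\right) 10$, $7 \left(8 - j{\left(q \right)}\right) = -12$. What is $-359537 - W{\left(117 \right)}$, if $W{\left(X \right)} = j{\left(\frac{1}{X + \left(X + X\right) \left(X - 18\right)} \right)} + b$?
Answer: $- \frac{2516897}{7} \approx -3.5956 \cdot 10^{5}$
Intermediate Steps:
$j{\left(q \right)} = \frac{68}{7}$ ($j{\left(q \right)} = 8 - - \frac{12}{7} = 8 + \frac{12}{7} = \frac{68}{7}$)
$b = 10$ ($b = 1 \cdot 10 = 10$)
$W{\left(X \right)} = \frac{138}{7}$ ($W{\left(X \right)} = \frac{68}{7} + 10 = \frac{138}{7}$)
$-359537 - W{\left(117 \right)} = -359537 - \frac{138}{7} = - \frac{2516897}{7}$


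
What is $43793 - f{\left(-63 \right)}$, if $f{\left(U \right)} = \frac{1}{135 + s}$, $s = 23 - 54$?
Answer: $\frac{4554471}{104} \approx 43793.0$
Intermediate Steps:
$s = -31$ ($s = 23 - 54 = -31$)
$f{\left(U \right)} = \frac{1}{104}$ ($f{\left(U \right)} = \frac{1}{135 - 31} = \frac{1}{104}$)
$43793 - f{\left(-63 \right)} = 43793 - \frac{1}{104} = \frac{4554471}{104}$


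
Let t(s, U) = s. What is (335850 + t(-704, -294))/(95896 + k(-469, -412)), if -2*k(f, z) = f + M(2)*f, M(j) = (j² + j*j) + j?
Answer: 18116/5323 ≈ 3.4033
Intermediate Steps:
M(j) = j + 2*j² (M(j) = (j² + j²) + j = 2*j² + j = j + 2*j²)
k(f, z) = -11*f/2 (k(f, z) = -(f + (2*(1 + 2*2))*f)/2 = -(f + (2*(1 + 4))*f)/2 = -(f + (2*5)*f)/2 = -(f + 10*f)/2 = -11*f/2)
(335850 + t(-704, -294))/(95896 + k(-469, -412)) = (335850 - 704)/(95896 - 11/2*(-469)) = 335146/(95896 + 5159/2) = 335146/(196951/2) = 335146*(2/196951) = 18116/5323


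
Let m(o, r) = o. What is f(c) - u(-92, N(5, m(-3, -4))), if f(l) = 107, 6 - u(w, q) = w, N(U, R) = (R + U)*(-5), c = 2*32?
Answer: 9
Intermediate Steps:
c = 64
N(U, R) = -5*R - 5*U
u(w, q) = 6 - w
f(c) - u(-92, N(5, m(-3, -4))) = 107 - (6 - 1*(-92)) = 107 - (6 + 92) = 107 - 1*98 = 107 - 98 = 9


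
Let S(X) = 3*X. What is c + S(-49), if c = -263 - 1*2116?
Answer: -2526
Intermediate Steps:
c = -2379 (c = -263 - 2116 = -2379)
c + S(-49) = -2379 + 3*(-49) = -2379 - 147 = -2526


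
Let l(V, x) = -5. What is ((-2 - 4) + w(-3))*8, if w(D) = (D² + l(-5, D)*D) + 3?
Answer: 168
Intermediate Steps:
w(D) = 3 + D² - 5*D (w(D) = (D² - 5*D) + 3 = 3 + D² - 5*D)
((-2 - 4) + w(-3))*8 = ((-2 - 4) + (3 + (-3)² - 5*(-3)))*8 = (-6 + (3 + 9 + 15))*8 = (-6 + 27)*8 = 21*8 = 168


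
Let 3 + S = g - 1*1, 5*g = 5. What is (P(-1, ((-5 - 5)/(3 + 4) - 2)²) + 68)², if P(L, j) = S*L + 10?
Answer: 6561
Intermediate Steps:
g = 1 (g = (⅕)*5 = 1)
S = -3 (S = -3 + (1 - 1*1) = -3 + (1 - 1) = -3 + 0 = -3)
P(L, j) = 10 - 3*L (P(L, j) = -3*L + 10 = 10 - 3*L)
(P(-1, ((-5 - 5)/(3 + 4) - 2)²) + 68)² = ((10 - 3*(-1)) + 68)² = ((10 + 3) + 68)² = (13 + 68)² = 81² = 6561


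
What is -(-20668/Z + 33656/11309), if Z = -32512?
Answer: -331989571/91919552 ≈ -3.6117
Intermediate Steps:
-(-20668/Z + 33656/11309) = -(-20668/(-32512) + 33656/11309) = -(-20668*(-1/32512) + 33656*(1/11309)) = -(5167/8128 + 33656/11309) = -1*331989571/91919552 = -331989571/91919552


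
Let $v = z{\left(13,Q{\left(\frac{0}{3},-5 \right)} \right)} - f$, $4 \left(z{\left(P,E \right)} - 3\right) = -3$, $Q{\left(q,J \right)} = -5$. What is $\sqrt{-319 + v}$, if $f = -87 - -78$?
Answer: $\frac{i \sqrt{1231}}{2} \approx 17.543 i$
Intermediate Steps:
$z{\left(P,E \right)} = \frac{9}{4}$ ($z{\left(P,E \right)} = 3 + \frac{1}{4} \left(-3\right) = 3 - \frac{3}{4} = \frac{9}{4}$)
$f = -9$ ($f = -87 + 78 = -9$)
$v = \frac{45}{4}$ ($v = \frac{9}{4} - -9 = \frac{9}{4} + 9 = \frac{45}{4} \approx 11.25$)
$\sqrt{-319 + v} = \sqrt{-319 + \frac{45}{4}} = \sqrt{- \frac{1231}{4}} = \frac{i \sqrt{1231}}{2}$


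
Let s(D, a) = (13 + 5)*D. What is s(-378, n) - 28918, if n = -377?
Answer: -35722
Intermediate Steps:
s(D, a) = 18*D
s(-378, n) - 28918 = 18*(-378) - 28918 = -6804 - 28918 = -35722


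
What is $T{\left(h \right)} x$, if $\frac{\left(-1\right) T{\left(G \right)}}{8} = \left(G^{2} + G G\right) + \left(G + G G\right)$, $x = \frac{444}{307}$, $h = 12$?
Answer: $- \frac{1577088}{307} \approx -5137.1$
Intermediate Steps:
$x = \frac{444}{307}$ ($x = 444 \cdot \frac{1}{307} = \frac{444}{307} \approx 1.4463$)
$T{\left(G \right)} = - 24 G^{2} - 8 G$ ($T{\left(G \right)} = - 8 \left(\left(G^{2} + G G\right) + \left(G + G G\right)\right) = - 8 \left(\left(G^{2} + G^{2}\right) + \left(G + G^{2}\right)\right) = - 8 \left(2 G^{2} + \left(G + G^{2}\right)\right) = - 8 \left(G + 3 G^{2}\right) = - 24 G^{2} - 8 G$)
$T{\left(h \right)} x = \left(-8\right) 12 \left(1 + 3 \cdot 12\right) \frac{444}{307} = \left(-8\right) 12 \left(1 + 36\right) \frac{444}{307} = \left(-8\right) 12 \cdot 37 \cdot \frac{444}{307} = \left(-3552\right) \frac{444}{307} = - \frac{1577088}{307}$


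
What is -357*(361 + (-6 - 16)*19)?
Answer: 20349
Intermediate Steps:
-357*(361 + (-6 - 16)*19) = -357*(361 - 22*19) = -357*(361 - 418) = -357*(-57) = 20349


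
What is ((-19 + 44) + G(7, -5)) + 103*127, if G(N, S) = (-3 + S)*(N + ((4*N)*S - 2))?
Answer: 14186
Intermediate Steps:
G(N, S) = (-3 + S)*(-2 + N + 4*N*S) (G(N, S) = (-3 + S)*(N + (4*N*S - 2)) = (-3 + S)*(N + (-2 + 4*N*S)) = (-3 + S)*(-2 + N + 4*N*S))
((-19 + 44) + G(7, -5)) + 103*127 = ((-19 + 44) + (6 - 3*7 - 2*(-5) - 11*7*(-5) + 4*7*(-5)²)) + 103*127 = (25 + (6 - 21 + 10 + 385 + 4*7*25)) + 13081 = (25 + (6 - 21 + 10 + 385 + 700)) + 13081 = (25 + 1080) + 13081 = 1105 + 13081 = 14186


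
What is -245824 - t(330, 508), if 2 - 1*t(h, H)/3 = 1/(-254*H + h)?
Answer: -31638812663/128702 ≈ -2.4583e+5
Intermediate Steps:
t(h, H) = 6 - 3/(h - 254*H) (t(h, H) = 6 - 3/(-254*H + h) = 6 - 3/(h - 254*H))
-245824 - t(330, 508) = -245824 - 3*(1 - 2*330 + 508*508)/(-1*330 + 254*508) = -245824 - 3*(1 - 660 + 258064)/(-330 + 129032) = -245824 - 3*257405/128702 = -245824 - 1*772215/128702 = -245824 - 772215/128702 = -31638812663/128702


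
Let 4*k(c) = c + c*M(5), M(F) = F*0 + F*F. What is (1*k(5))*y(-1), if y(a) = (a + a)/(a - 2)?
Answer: 65/3 ≈ 21.667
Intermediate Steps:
M(F) = F² (M(F) = 0 + F² = F²)
y(a) = 2*a/(-2 + a) (y(a) = (2*a)/(-2 + a) = 2*a/(-2 + a))
k(c) = 13*c/2 (k(c) = (c + c*5²)/4 = (c + c*25)/4 = (c + 25*c)/4 = (26*c)/4 = 13*c/2)
(1*k(5))*y(-1) = (1*((13/2)*5))*(2*(-1)/(-2 - 1)) = (1*(65/2))*(2*(-1)/(-3)) = 65*(2*(-1)*(-⅓))/2 = (65/2)*(⅔) = 65/3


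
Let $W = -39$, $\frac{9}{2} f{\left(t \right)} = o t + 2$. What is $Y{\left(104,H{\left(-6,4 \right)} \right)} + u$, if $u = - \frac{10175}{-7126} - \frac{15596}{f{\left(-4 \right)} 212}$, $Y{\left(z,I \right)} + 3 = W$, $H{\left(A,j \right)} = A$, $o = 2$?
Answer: $\frac{11030009}{755356} \approx 14.602$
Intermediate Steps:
$f{\left(t \right)} = \frac{4}{9} + \frac{4 t}{9}$ ($f{\left(t \right)} = \frac{2 \left(2 t + 2\right)}{9} = \frac{2 \left(2 + 2 t\right)}{9} = \frac{4}{9} + \frac{4 t}{9}$)
$Y{\left(z,I \right)} = -42$ ($Y{\left(z,I \right)} = -3 - 39 = -42$)
$u = \frac{42754961}{755356}$ ($u = - \frac{10175}{-7126} - \frac{15596}{\left(\frac{4}{9} + \frac{4}{9} \left(-4\right)\right) 212} = \left(-10175\right) \left(- \frac{1}{7126}\right) - \frac{15596}{\left(\frac{4}{9} - \frac{16}{9}\right) 212} = \frac{10175}{7126} - \frac{15596}{\left(- \frac{4}{3}\right) 212} = \frac{10175}{7126} - \frac{15596}{- \frac{848}{3}} = \frac{10175}{7126} - - \frac{11697}{212} = \frac{10175}{7126} + \frac{11697}{212} = \frac{42754961}{755356} \approx 56.602$)
$Y{\left(104,H{\left(-6,4 \right)} \right)} + u = -42 + \frac{42754961}{755356} = \frac{11030009}{755356}$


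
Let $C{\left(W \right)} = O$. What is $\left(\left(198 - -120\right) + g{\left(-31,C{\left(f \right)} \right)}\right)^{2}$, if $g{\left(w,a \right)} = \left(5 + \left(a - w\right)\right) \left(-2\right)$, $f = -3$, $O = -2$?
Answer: $62500$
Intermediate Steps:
$C{\left(W \right)} = -2$
$g{\left(w,a \right)} = -10 - 2 a + 2 w$ ($g{\left(w,a \right)} = \left(5 + a - w\right) \left(-2\right) = -10 - 2 a + 2 w$)
$\left(\left(198 - -120\right) + g{\left(-31,C{\left(f \right)} \right)}\right)^{2} = \left(\left(198 - -120\right) - 68\right)^{2} = \left(\left(198 + 120\right) - 68\right)^{2} = \left(318 - 68\right)^{2} = 250^{2} = 62500$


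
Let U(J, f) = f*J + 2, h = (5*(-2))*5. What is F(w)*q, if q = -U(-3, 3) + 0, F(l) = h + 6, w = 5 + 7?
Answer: -308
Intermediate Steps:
h = -50 (h = -10*5 = -50)
U(J, f) = 2 + J*f (U(J, f) = J*f + 2 = 2 + J*f)
w = 12
F(l) = -44 (F(l) = -50 + 6 = -44)
q = 7 (q = -(2 - 3*3) + 0 = -(2 - 9) + 0 = -1*(-7) + 0 = 7 + 0 = 7)
F(w)*q = -44*7 = -308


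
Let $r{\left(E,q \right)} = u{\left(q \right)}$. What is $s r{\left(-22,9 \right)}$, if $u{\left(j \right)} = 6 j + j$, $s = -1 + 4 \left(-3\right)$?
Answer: $-819$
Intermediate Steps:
$s = -13$ ($s = -1 - 12 = -13$)
$u{\left(j \right)} = 7 j$
$r{\left(E,q \right)} = 7 q$
$s r{\left(-22,9 \right)} = - 13 \cdot 7 \cdot 9 = \left(-13\right) 63 = -819$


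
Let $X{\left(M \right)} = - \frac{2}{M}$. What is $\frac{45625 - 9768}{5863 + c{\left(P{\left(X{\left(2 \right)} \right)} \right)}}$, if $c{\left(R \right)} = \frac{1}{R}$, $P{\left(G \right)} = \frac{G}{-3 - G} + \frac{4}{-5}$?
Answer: $\frac{107571}{17579} \approx 6.1193$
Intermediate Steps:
$P{\left(G \right)} = - \frac{4}{5} + \frac{G}{-3 - G}$ ($P{\left(G \right)} = \frac{G}{-3 - G} + 4 \left(- \frac{1}{5}\right) = \frac{G}{-3 - G} - \frac{4}{5} = - \frac{4}{5} + \frac{G}{-3 - G}$)
$\frac{45625 - 9768}{5863 + c{\left(P{\left(X{\left(2 \right)} \right)} \right)}} = \frac{45625 - 9768}{5863 + \frac{1}{\frac{3}{5} \frac{1}{3 - \frac{2}{2}} \left(-4 - 3 \left(- \frac{2}{2}\right)\right)}} = \frac{35857}{5863 + \frac{1}{\frac{3}{5} \frac{1}{3 - 1} \left(-4 - 3 \left(\left(-2\right) \frac{1}{2}\right)\right)}} = \frac{35857}{5863 + \frac{1}{\frac{3}{5} \frac{1}{3 - 1} \left(-4 - -3\right)}} = \frac{35857}{5863 + \frac{1}{\frac{3}{5} \cdot \frac{1}{2} \left(-4 + 3\right)}} = \frac{35857}{5863 + \frac{1}{\frac{3}{5} \cdot \frac{1}{2} \left(-1\right)}} = \frac{35857}{5863 + \frac{1}{- \frac{3}{10}}} = \frac{35857}{5863 - \frac{10}{3}} = \frac{35857}{\frac{17579}{3}} = 35857 \cdot \frac{3}{17579} = \frac{107571}{17579}$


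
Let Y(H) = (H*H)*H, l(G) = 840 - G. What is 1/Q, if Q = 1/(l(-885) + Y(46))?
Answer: 99061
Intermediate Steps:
Y(H) = H³ (Y(H) = H²*H = H³)
Q = 1/99061 (Q = 1/((840 - 1*(-885)) + 46³) = 1/((840 + 885) + 97336) = 1/(1725 + 97336) = 1/99061 ≈ 1.0095e-5)
1/Q = 1/(1/99061) = 99061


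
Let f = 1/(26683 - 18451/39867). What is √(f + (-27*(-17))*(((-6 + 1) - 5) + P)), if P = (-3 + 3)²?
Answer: I*√5193905468259830129430/1063752710 ≈ 67.75*I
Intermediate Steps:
P = 0 (P = 0² = 0)
f = 39867/1063752710 (f = 1/(26683 - 18451*1/39867) = 1/(26683 - 18451/39867) = 1/(1063752710/39867) = 39867/1063752710 ≈ 3.7478e-5)
√(f + (-27*(-17))*(((-6 + 1) - 5) + P)) = √(39867/1063752710 + (-27*(-17))*(((-6 + 1) - 5) + 0)) = √(39867/1063752710 + 459*((-5 - 5) + 0)) = √(39867/1063752710 + 459*(-10 + 0)) = √(39867/1063752710 + 459*(-10)) = √(39867/1063752710 - 4590) = √(-4882624899033/1063752710) = I*√5193905468259830129430/1063752710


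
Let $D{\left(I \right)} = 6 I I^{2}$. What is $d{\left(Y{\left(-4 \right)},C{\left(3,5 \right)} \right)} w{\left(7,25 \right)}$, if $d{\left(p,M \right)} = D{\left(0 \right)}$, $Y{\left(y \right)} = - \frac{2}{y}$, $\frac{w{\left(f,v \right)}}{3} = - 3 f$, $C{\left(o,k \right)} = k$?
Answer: $0$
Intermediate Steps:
$w{\left(f,v \right)} = - 9 f$ ($w{\left(f,v \right)} = 3 \left(- 3 f\right) = - 9 f$)
$D{\left(I \right)} = 6 I^{3}$
$d{\left(p,M \right)} = 0$ ($d{\left(p,M \right)} = 6 \cdot 0^{3} = 6 \cdot 0 = 0$)
$d{\left(Y{\left(-4 \right)},C{\left(3,5 \right)} \right)} w{\left(7,25 \right)} = 0 \left(\left(-9\right) 7\right) = 0 \left(-63\right) = 0$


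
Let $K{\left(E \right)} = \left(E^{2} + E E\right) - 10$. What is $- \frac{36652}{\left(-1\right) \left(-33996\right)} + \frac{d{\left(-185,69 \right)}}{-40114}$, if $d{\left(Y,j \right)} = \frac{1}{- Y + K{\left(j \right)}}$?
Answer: $- \frac{3564273760153}{3305987407542} \approx -1.0781$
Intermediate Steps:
$K{\left(E \right)} = -10 + 2 E^{2}$ ($K{\left(E \right)} = \left(E^{2} + E^{2}\right) - 10 = 2 E^{2} - 10 = -10 + 2 E^{2}$)
$d{\left(Y,j \right)} = \frac{1}{-10 - Y + 2 j^{2}}$ ($d{\left(Y,j \right)} = \frac{1}{- Y + \left(-10 + 2 j^{2}\right)} = \frac{1}{-10 - Y + 2 j^{2}}$)
$- \frac{36652}{\left(-1\right) \left(-33996\right)} + \frac{d{\left(-185,69 \right)}}{-40114} = - \frac{36652}{\left(-1\right) \left(-33996\right)} + \frac{1}{\left(-10 - -185 + 2 \cdot 69^{2}\right) \left(-40114\right)} = - \frac{36652}{33996} + \frac{1}{-10 + 185 + 2 \cdot 4761} \left(- \frac{1}{40114}\right) = \left(-36652\right) \frac{1}{33996} + \frac{1}{-10 + 185 + 9522} \left(- \frac{1}{40114}\right) = - \frac{9163}{8499} + \frac{1}{9697} \left(- \frac{1}{40114}\right) = - \frac{9163}{8499} - \frac{1}{388985458} = - \frac{3564273760153}{3305987407542}$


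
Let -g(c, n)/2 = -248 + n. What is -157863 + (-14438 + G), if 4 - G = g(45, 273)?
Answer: -172247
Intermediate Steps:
g(c, n) = 496 - 2*n (g(c, n) = -2*(-248 + n) = 496 - 2*n)
G = 54 (G = 4 - (496 - 2*273) = 4 - (496 - 546) = 4 - 1*(-50) = 4 + 50 = 54)
-157863 + (-14438 + G) = -157863 + (-14438 + 54) = -157863 - 14384 = -172247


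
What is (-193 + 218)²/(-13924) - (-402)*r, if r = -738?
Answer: -4130917249/13924 ≈ -2.9668e+5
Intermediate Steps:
(-193 + 218)²/(-13924) - (-402)*r = (-193 + 218)²/(-13924) - (-402)*(-738) = 25²*(-1/13924) - 1*296676 = 625*(-1/13924) - 296676 = -625/13924 - 296676 = -4130917249/13924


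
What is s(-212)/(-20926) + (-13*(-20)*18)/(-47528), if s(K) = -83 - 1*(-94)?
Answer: -946697/9563182 ≈ -0.098994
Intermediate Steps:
s(K) = 11 (s(K) = -83 + 94 = 11)
s(-212)/(-20926) + (-13*(-20)*18)/(-47528) = 11/(-20926) + (-13*(-20)*18)/(-47528) = 11*(-1/20926) + (260*18)*(-1/47528) = -11/20926 + 4680*(-1/47528) = -11/20926 - 45/457 = -946697/9563182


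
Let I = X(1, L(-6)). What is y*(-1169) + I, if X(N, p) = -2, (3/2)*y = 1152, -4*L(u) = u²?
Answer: -897794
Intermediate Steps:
L(u) = -u²/4
y = 768 (y = (⅔)*1152 = 768)
I = -2
y*(-1169) + I = 768*(-1169) - 2 = -897792 - 2 = -897794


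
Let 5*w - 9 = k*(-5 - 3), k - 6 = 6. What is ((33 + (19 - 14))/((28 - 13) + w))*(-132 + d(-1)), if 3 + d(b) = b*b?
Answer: 6365/3 ≈ 2121.7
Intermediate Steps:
k = 12 (k = 6 + 6 = 12)
w = -87/5 (w = 9/5 + (12*(-5 - 3))/5 = 9/5 + (12*(-8))/5 = 9/5 + (1/5)*(-96) = 9/5 - 96/5 = -87/5 ≈ -17.400)
d(b) = -3 + b**2 (d(b) = -3 + b*b = -3 + b**2)
((33 + (19 - 14))/((28 - 13) + w))*(-132 + d(-1)) = ((33 + (19 - 14))/((28 - 13) - 87/5))*(-132 + (-3 + (-1)**2)) = ((33 + 5)/(15 - 87/5))*(-132 + (-3 + 1)) = (38/(-12/5))*(-132 - 2) = (38*(-5/12))*(-134) = -95/6*(-134) = 6365/3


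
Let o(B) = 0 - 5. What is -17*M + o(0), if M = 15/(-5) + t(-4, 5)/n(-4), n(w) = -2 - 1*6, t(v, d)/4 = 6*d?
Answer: 301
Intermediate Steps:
o(B) = -5
t(v, d) = 24*d (t(v, d) = 4*(6*d) = 24*d)
n(w) = -8 (n(w) = -2 - 6 = -8)
M = -18 (M = 15/(-5) + (24*5)/(-8) = 15*(-⅕) + 120*(-⅛) = -3 - 15 = -18)
-17*M + o(0) = -17*(-18) - 5 = 306 - 5 = 301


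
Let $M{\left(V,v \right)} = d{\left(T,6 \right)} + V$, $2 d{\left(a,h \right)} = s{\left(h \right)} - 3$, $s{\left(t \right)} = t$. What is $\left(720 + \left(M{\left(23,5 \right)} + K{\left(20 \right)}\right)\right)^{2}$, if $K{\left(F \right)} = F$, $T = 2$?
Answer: $\frac{2337841}{4} \approx 5.8446 \cdot 10^{5}$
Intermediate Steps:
$d{\left(a,h \right)} = - \frac{3}{2} + \frac{h}{2}$ ($d{\left(a,h \right)} = \frac{h - 3}{2} = \frac{-3 + h}{2} = - \frac{3}{2} + \frac{h}{2}$)
$M{\left(V,v \right)} = \frac{3}{2} + V$ ($M{\left(V,v \right)} = \left(- \frac{3}{2} + \frac{1}{2} \cdot 6\right) + V = \left(- \frac{3}{2} + 3\right) + V = \frac{3}{2} + V$)
$\left(720 + \left(M{\left(23,5 \right)} + K{\left(20 \right)}\right)\right)^{2} = \left(720 + \left(\left(\frac{3}{2} + 23\right) + 20\right)\right)^{2} = \left(720 + \left(\frac{49}{2} + 20\right)\right)^{2} = \left(720 + \frac{89}{2}\right)^{2} = \left(\frac{1529}{2}\right)^{2} = \frac{2337841}{4}$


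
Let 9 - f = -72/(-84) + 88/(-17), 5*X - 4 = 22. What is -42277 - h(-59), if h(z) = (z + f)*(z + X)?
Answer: -26617099/595 ≈ -44735.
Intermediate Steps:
X = 26/5 (X = 4/5 + (1/5)*22 = 4/5 + 22/5 = 26/5 ≈ 5.2000)
f = 1585/119 (f = 9 - (-72/(-84) + 88/(-17)) = 9 - (-72*(-1/84) + 88*(-1/17)) = 9 - (6/7 - 88/17) = 9 - 1*(-514/119) = 9 + 514/119 = 1585/119 ≈ 13.319)
h(z) = (26/5 + z)*(1585/119 + z) (h(z) = (z + 1585/119)*(z + 26/5) = (1585/119 + z)*(26/5 + z) = (26/5 + z)*(1585/119 + z))
-42277 - h(-59) = -42277 - (8242/119 + (-59)**2 + (11019/595)*(-59)) = -42277 - (8242/119 + 3481 - 650121/595) = -42277 - 1*1462284/595 = -42277 - 1462284/595 = -26617099/595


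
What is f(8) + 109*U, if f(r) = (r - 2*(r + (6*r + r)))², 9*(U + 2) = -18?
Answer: 13964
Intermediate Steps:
U = -4 (U = -2 + (⅑)*(-18) = -2 - 2 = -4)
f(r) = 225*r² (f(r) = (r - 2*(r + 7*r))² = (r - 16*r)² = (-15*r)² = 225*r²)
f(8) + 109*U = 225*8² + 109*(-4) = 225*64 - 436 = 14400 - 436 = 13964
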